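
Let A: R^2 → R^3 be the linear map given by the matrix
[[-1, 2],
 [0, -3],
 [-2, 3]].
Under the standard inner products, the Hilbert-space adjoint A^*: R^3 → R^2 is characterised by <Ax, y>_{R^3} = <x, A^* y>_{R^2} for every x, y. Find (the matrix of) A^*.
A^* = A^T =
[[-1, 0, -2],
 [2, -3, 3]]

For real matrices with standard dot products, the defining identity <Ax, y> = <x, A^* y> gives (Ax)^T y = x^T (A^*) y, i.e. x^T A^T y = x^T (A^*) y. Since this holds for all x, y, we must have A^* = A^T. Therefore
A^* =
[[-1, 0, -2],
 [2, -3, 3]].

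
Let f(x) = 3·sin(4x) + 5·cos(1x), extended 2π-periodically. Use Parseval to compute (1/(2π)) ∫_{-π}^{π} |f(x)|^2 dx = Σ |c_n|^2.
Σ |c_n|^2 = 17

Expand |f|^2 and use orthogonality of {sin(nx), cos(mx)} on [-π, π]:
  ∫_{-π}^{π} sin(nx)^2 dx = π, ∫ cos(mx)^2 dx = π, and cross terms integrate to 0.
So ∫_{-π}^{π} f(x)^2 dx = 3^2 · π + 5^2 · π = (9 + 25)π.
Divide by 2π: (9 + 25)/2 = 17.
By Parseval, this equals Σ |c_n|^2.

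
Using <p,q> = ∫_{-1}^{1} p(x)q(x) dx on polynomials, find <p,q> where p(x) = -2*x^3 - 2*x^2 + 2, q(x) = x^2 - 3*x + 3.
<p,q> = 164/15

Expand the product: p(x)·q(x) = -2*x^5 + 4*x^4 - 4*x^2 - 6*x + 6.
∫_{-1}^{1} of each monomial x^k gives [2/(k+1) if k even, 0 if k odd]. Integrating term-by-term (or equivalently evaluating the antiderivative F(x) = -x^6/3 + 4*x^5/5 - 4*x^3/3 - 3*x^2 + 6*x at the endpoints):
  F(1) − F(−1) = 32/15 − (-44/5) = 164/15.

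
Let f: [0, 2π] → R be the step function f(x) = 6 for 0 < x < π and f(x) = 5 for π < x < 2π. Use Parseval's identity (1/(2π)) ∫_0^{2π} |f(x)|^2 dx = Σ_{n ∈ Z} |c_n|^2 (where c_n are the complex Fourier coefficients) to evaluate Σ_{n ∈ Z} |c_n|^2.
Σ |c_n|^2 = 61/2

Parseval equates the L^2 energy of f (normalised by 1/(2π)) with the ℓ^2 sum of its Fourier coefficients: (1/(2π)) ∫_0^{2π} |f|^2 = Σ |c_n|^2.
Compute the left side: (1/(2π)) [∫_0^π 6^2 dx + ∫_π^{2π} 5^2 dx] = (1/(2π)) · (36π + 25π) = (36 + 25)/2 = 61/2.
So Σ_{n ∈ Z} |c_n|^2 = 61/2.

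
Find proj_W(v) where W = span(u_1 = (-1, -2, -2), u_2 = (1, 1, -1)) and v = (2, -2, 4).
proj_W(v) = (-10/13, 1/13, 43/13)

Set up U = [u_1 | ... | u_2] ∈ R^(3×2). The projector onto W = col(U) is P = U (U^T U)^(-1) U^T.
Compute U^T U =
  [9, -1]
  [-1, 3],
and U^T v = (-6, -4).
Solve U^T U · c = U^T v for the coefficients: c = (-11/13, -21/13). The projection is proj_W(v) = U c.
Check: (v - proj_W(v)) · u_1 = 0  (should be 0).
Check: (v - proj_W(v)) · u_2 = 0  (should be 0).
Result: proj_W(v) = (-10/13, 1/13, 43/13).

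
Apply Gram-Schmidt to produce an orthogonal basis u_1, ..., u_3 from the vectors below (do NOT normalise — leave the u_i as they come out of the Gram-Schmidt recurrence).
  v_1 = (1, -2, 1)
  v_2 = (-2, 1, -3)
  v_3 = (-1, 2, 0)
Orthogonal basis:
  u_1 = (1, -2, 1)
  u_2 = (-5/6, -4/3, -11/6)
  u_3 = (-3/7, -3/35, 9/35)

Apply the Gram-Schmidt recurrence
  u_1 = v_1
  u_i = v_i − Σ_{j<i} ((v_i · u_j) / (u_j · u_j)) · u_j.

Step by step this gives:
  u_1 = (1, -2, 1)
  u_2 = (-5/6, -4/3, -11/6)
  u_3 = (-3/7, -3/35, 9/35)

Orthogonality check:
  u_2 · u_1 = 0 (should be 0)
  u_3 · u_1 = 0 (should be 0)
  u_3 · u_2 = 0 (should be 0)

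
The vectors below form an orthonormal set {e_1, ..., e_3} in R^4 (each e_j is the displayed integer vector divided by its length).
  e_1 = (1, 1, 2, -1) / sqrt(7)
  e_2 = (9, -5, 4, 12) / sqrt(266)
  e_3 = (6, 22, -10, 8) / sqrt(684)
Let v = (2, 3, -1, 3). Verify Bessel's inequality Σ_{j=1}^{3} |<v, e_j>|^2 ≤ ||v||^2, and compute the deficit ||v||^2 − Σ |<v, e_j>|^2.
Σ |<v, e_j>|^2 = 413/18; ||v||^2 = 23; deficit = 1/18

Write each e_j = u_j / sqrt(<u_j, u_j>) where u_j is the displayed integer vector. Then <v, e_j> = <v, u_j> / sqrt(<u_j, u_j>), so |<v, e_j>|^2 = <v, u_j>^2 / <u_j, u_j>.
Coefficients: <v, e_1> = 0/sqrt(7), <v, e_2> = 35/sqrt(266), <v, e_3> = 112/sqrt(684).
Square and sum: Σ |<v, e_j>|^2 = 413/18.
Compute ||v||^2 = v·v = 23.
Deficit = 23 − 413/18 = 1/18 ≥ 0, confirming Bessel's inequality. (The deficit equals ||v − Σ <v,e_j> e_j||^2, the squared distance from v to span{e_j}.)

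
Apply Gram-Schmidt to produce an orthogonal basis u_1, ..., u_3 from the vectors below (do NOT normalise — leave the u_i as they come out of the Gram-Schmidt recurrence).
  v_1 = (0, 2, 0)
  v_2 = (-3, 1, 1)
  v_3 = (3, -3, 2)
Orthogonal basis:
  u_1 = (0, 2, 0)
  u_2 = (-3, 0, 1)
  u_3 = (9/10, 0, 27/10)

Apply the Gram-Schmidt recurrence
  u_1 = v_1
  u_i = v_i − Σ_{j<i} ((v_i · u_j) / (u_j · u_j)) · u_j.

Step by step this gives:
  u_1 = (0, 2, 0)
  u_2 = (-3, 0, 1)
  u_3 = (9/10, 0, 27/10)

Orthogonality check:
  u_2 · u_1 = 0 (should be 0)
  u_3 · u_1 = 0 (should be 0)
  u_3 · u_2 = 0 (should be 0)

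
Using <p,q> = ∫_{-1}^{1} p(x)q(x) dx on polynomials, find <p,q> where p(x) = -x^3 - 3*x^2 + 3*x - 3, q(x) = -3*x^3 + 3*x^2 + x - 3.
<p,q> = 464/35

Expand the product: p(x)·q(x) = 3*x^6 + 6*x^5 - 19*x^4 + 18*x^3 + 3*x^2 - 12*x + 9.
∫_{-1}^{1} of each monomial x^k gives [2/(k+1) if k even, 0 if k odd]. Integrating term-by-term (or equivalently evaluating the antiderivative F(x) = 3*x^7/7 + x^6 - 19*x^5/5 + 9*x^4/2 + x^3 - 6*x^2 + 9*x at the endpoints):
  F(1) − F(−1) = 429/70 − (-499/70) = 464/35.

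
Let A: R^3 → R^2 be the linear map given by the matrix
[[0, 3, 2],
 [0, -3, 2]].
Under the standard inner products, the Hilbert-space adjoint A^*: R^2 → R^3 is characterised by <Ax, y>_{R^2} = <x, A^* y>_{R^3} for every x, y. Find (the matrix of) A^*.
A^* = A^T =
[[0, 0],
 [3, -3],
 [2, 2]]

For real matrices with standard dot products, the defining identity <Ax, y> = <x, A^* y> gives (Ax)^T y = x^T (A^*) y, i.e. x^T A^T y = x^T (A^*) y. Since this holds for all x, y, we must have A^* = A^T. Therefore
A^* =
[[0, 0],
 [3, -3],
 [2, 2]].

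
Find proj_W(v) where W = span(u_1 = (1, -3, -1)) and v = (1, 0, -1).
proj_W(v) = (2/11, -6/11, -2/11)

Set up U = [u_1 | ... | u_1] ∈ R^(3×1). The projector onto W = col(U) is P = U (U^T U)^(-1) U^T.
Compute U^T U =
  [11],
and U^T v = (2).
Solve U^T U · c = U^T v for the coefficients: c = (2/11). The projection is proj_W(v) = U c.
Check: (v - proj_W(v)) · u_1 = 0  (should be 0).
Result: proj_W(v) = (2/11, -6/11, -2/11).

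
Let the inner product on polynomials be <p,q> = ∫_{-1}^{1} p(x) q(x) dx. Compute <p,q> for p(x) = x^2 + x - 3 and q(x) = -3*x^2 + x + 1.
<p,q> = 2/15

Expand the product: p(x)·q(x) = -3*x^4 - 2*x^3 + 11*x^2 - 2*x - 3.
∫_{-1}^{1} of each monomial x^k gives [2/(k+1) if k even, 0 if k odd]. Integrating term-by-term (or equivalently evaluating the antiderivative F(x) = -3*x^5/5 - x^4/2 + 11*x^3/3 - x^2 - 3*x at the endpoints):
  F(1) − F(−1) = -43/30 − (-47/30) = 2/15.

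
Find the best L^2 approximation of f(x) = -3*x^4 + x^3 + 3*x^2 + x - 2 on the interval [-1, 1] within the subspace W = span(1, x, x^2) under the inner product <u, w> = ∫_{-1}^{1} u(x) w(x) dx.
g(x) = 3*x^2/7 + 8*x/5 - 61/35

The best approximation g ∈ W is the orthogonal projection of f onto W. Writing g = a_0 + a_1 x + a_2 x^2, the coefficients solve the normal equations G · a = b where
  G_{ij} = <φ_i, φ_j> and b_i = <f, φ_i>, with φ_0 = 1, φ_1 = x, φ_2 = x^2.
G =
  [2, 0, 2/3]
  [0, 2/3, 0]
  [2/3, 0, 2/5],
b = (-16/5, 16/15, -104/105).
Solving gives a_0 = -61/35, a_1 = 8/5, a_2 = 3/7, so
  g(x) = 3*x^2/7 + 8*x/5 - 61/35.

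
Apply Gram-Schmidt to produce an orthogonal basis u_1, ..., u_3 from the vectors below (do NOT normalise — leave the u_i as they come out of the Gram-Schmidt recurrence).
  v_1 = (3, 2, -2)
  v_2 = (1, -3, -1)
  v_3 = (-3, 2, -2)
Orthogonal basis:
  u_1 = (3, 2, -2)
  u_2 = (20/17, -49/17, -19/17)
  u_3 = (-64/31, 8/31, -88/31)

Apply the Gram-Schmidt recurrence
  u_1 = v_1
  u_i = v_i − Σ_{j<i} ((v_i · u_j) / (u_j · u_j)) · u_j.

Step by step this gives:
  u_1 = (3, 2, -2)
  u_2 = (20/17, -49/17, -19/17)
  u_3 = (-64/31, 8/31, -88/31)

Orthogonality check:
  u_2 · u_1 = 0 (should be 0)
  u_3 · u_1 = 0 (should be 0)
  u_3 · u_2 = 0 (should be 0)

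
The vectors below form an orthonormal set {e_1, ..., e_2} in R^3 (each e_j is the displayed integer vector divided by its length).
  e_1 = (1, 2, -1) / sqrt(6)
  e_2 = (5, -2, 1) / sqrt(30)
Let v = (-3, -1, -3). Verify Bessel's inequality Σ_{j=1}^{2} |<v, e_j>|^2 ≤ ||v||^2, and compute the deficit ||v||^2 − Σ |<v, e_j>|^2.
Σ |<v, e_j>|^2 = 46/5; ||v||^2 = 19; deficit = 49/5

Write each e_j = u_j / sqrt(<u_j, u_j>) where u_j is the displayed integer vector. Then <v, e_j> = <v, u_j> / sqrt(<u_j, u_j>), so |<v, e_j>|^2 = <v, u_j>^2 / <u_j, u_j>.
Coefficients: <v, e_1> = -2/sqrt(6), <v, e_2> = -16/sqrt(30).
Square and sum: Σ |<v, e_j>|^2 = 46/5.
Compute ||v||^2 = v·v = 19.
Deficit = 19 − 46/5 = 49/5 ≥ 0, confirming Bessel's inequality. (The deficit equals ||v − Σ <v,e_j> e_j||^2, the squared distance from v to span{e_j}.)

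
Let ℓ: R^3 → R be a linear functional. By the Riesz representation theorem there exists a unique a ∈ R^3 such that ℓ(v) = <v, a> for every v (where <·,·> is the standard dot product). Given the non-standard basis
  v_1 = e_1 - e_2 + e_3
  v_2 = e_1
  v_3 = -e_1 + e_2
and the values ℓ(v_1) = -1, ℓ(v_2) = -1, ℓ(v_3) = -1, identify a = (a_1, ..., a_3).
a = (-1, -2, -2)

Write a = (a_1, ..., a_3) in the standard basis. For each basis vector v_i, ℓ(v_i) = <v_i, a> is a linear equation in the a_j's. Collect the n equations into a matrix system V a = ℓ, where row i of V is v_i (expressed in the standard basis). Since V is invertible (lower-triangular with 1s on the diagonal, up to permutation), solve by back-substitution:
  V =
[[1, -1, 1],
 [1, 0, 0],
 [-1, 1, 0]]
  V a = (-1, -1, -1)
Solving gives a = (-1, -2, -2).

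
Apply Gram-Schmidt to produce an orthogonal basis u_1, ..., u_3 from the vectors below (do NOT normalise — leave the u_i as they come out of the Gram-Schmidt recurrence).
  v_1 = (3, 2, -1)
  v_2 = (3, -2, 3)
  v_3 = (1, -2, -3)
Orthogonal basis:
  u_1 = (3, 2, -1)
  u_2 = (18/7, -16/7, 22/7)
  u_3 = (16/19, -48/19, -48/19)

Apply the Gram-Schmidt recurrence
  u_1 = v_1
  u_i = v_i − Σ_{j<i} ((v_i · u_j) / (u_j · u_j)) · u_j.

Step by step this gives:
  u_1 = (3, 2, -1)
  u_2 = (18/7, -16/7, 22/7)
  u_3 = (16/19, -48/19, -48/19)

Orthogonality check:
  u_2 · u_1 = 0 (should be 0)
  u_3 · u_1 = 0 (should be 0)
  u_3 · u_2 = 0 (should be 0)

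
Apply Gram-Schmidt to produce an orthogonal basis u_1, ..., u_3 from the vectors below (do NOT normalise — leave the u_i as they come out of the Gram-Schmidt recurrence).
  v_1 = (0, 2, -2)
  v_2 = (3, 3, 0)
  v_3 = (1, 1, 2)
Orthogonal basis:
  u_1 = (0, 2, -2)
  u_2 = (3, 3/2, 3/2)
  u_3 = (-2/3, 2/3, 2/3)

Apply the Gram-Schmidt recurrence
  u_1 = v_1
  u_i = v_i − Σ_{j<i} ((v_i · u_j) / (u_j · u_j)) · u_j.

Step by step this gives:
  u_1 = (0, 2, -2)
  u_2 = (3, 3/2, 3/2)
  u_3 = (-2/3, 2/3, 2/3)

Orthogonality check:
  u_2 · u_1 = 0 (should be 0)
  u_3 · u_1 = 0 (should be 0)
  u_3 · u_2 = 0 (should be 0)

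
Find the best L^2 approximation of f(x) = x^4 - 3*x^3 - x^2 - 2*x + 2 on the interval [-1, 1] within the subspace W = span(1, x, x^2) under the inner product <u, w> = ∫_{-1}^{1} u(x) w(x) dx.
g(x) = -x^2/7 - 19*x/5 + 67/35

The best approximation g ∈ W is the orthogonal projection of f onto W. Writing g = a_0 + a_1 x + a_2 x^2, the coefficients solve the normal equations G · a = b where
  G_{ij} = <φ_i, φ_j> and b_i = <f, φ_i>, with φ_0 = 1, φ_1 = x, φ_2 = x^2.
G =
  [2, 0, 2/3]
  [0, 2/3, 0]
  [2/3, 0, 2/5],
b = (56/15, -38/15, 128/105).
Solving gives a_0 = 67/35, a_1 = -19/5, a_2 = -1/7, so
  g(x) = -x^2/7 - 19*x/5 + 67/35.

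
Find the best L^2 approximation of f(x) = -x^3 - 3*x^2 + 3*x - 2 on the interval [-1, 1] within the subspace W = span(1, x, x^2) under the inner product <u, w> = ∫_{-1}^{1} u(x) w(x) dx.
g(x) = -3*x^2 + 12*x/5 - 2

The best approximation g ∈ W is the orthogonal projection of f onto W. Writing g = a_0 + a_1 x + a_2 x^2, the coefficients solve the normal equations G · a = b where
  G_{ij} = <φ_i, φ_j> and b_i = <f, φ_i>, with φ_0 = 1, φ_1 = x, φ_2 = x^2.
G =
  [2, 0, 2/3]
  [0, 2/3, 0]
  [2/3, 0, 2/5],
b = (-6, 8/5, -38/15).
Solving gives a_0 = -2, a_1 = 12/5, a_2 = -3, so
  g(x) = -3*x^2 + 12*x/5 - 2.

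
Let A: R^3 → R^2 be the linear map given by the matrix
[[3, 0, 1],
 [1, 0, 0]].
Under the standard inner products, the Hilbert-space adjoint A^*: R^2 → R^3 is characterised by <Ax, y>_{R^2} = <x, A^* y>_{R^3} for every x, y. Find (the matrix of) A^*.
A^* = A^T =
[[3, 1],
 [0, 0],
 [1, 0]]

For real matrices with standard dot products, the defining identity <Ax, y> = <x, A^* y> gives (Ax)^T y = x^T (A^*) y, i.e. x^T A^T y = x^T (A^*) y. Since this holds for all x, y, we must have A^* = A^T. Therefore
A^* =
[[3, 1],
 [0, 0],
 [1, 0]].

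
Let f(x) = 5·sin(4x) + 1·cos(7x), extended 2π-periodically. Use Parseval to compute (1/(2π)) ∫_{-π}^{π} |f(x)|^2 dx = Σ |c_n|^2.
Σ |c_n|^2 = 13

Expand |f|^2 and use orthogonality of {sin(nx), cos(mx)} on [-π, π]:
  ∫_{-π}^{π} sin(nx)^2 dx = π, ∫ cos(mx)^2 dx = π, and cross terms integrate to 0.
So ∫_{-π}^{π} f(x)^2 dx = 5^2 · π + 1^2 · π = (25 + 1)π.
Divide by 2π: (25 + 1)/2 = 13.
By Parseval, this equals Σ |c_n|^2.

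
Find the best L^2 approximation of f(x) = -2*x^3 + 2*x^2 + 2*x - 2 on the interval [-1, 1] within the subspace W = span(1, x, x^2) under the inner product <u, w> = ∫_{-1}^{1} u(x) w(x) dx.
g(x) = 2*x^2 + 4*x/5 - 2

The best approximation g ∈ W is the orthogonal projection of f onto W. Writing g = a_0 + a_1 x + a_2 x^2, the coefficients solve the normal equations G · a = b where
  G_{ij} = <φ_i, φ_j> and b_i = <f, φ_i>, with φ_0 = 1, φ_1 = x, φ_2 = x^2.
G =
  [2, 0, 2/3]
  [0, 2/3, 0]
  [2/3, 0, 2/5],
b = (-8/3, 8/15, -8/15).
Solving gives a_0 = -2, a_1 = 4/5, a_2 = 2, so
  g(x) = 2*x^2 + 4*x/5 - 2.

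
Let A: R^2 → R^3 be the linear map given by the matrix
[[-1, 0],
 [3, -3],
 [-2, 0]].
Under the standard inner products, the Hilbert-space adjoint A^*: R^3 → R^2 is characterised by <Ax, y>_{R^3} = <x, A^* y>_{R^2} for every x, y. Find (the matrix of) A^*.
A^* = A^T =
[[-1, 3, -2],
 [0, -3, 0]]

For real matrices with standard dot products, the defining identity <Ax, y> = <x, A^* y> gives (Ax)^T y = x^T (A^*) y, i.e. x^T A^T y = x^T (A^*) y. Since this holds for all x, y, we must have A^* = A^T. Therefore
A^* =
[[-1, 3, -2],
 [0, -3, 0]].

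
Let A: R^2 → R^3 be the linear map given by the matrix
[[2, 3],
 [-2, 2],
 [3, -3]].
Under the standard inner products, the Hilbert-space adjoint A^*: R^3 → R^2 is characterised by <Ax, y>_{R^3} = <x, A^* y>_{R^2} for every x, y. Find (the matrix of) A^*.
A^* = A^T =
[[2, -2, 3],
 [3, 2, -3]]

For real matrices with standard dot products, the defining identity <Ax, y> = <x, A^* y> gives (Ax)^T y = x^T (A^*) y, i.e. x^T A^T y = x^T (A^*) y. Since this holds for all x, y, we must have A^* = A^T. Therefore
A^* =
[[2, -2, 3],
 [3, 2, -3]].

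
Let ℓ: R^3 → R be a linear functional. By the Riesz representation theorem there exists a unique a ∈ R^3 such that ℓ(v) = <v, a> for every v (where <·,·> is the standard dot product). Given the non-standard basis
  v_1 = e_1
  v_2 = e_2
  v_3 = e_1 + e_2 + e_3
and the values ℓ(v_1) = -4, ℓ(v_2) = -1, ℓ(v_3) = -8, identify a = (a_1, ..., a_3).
a = (-4, -1, -3)

Write a = (a_1, ..., a_3) in the standard basis. For each basis vector v_i, ℓ(v_i) = <v_i, a> is a linear equation in the a_j's. Collect the n equations into a matrix system V a = ℓ, where row i of V is v_i (expressed in the standard basis). Since V is invertible (lower-triangular with 1s on the diagonal, up to permutation), solve by back-substitution:
  V =
[[1, 0, 0],
 [0, 1, 0],
 [1, 1, 1]]
  V a = (-4, -1, -8)
Solving gives a = (-4, -1, -3).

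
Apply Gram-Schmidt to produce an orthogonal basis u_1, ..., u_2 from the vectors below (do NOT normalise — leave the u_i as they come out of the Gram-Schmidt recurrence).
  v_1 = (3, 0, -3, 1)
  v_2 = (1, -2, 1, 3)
Orthogonal basis:
  u_1 = (3, 0, -3, 1)
  u_2 = (10/19, -2, 28/19, 54/19)

Apply the Gram-Schmidt recurrence
  u_1 = v_1
  u_i = v_i − Σ_{j<i} ((v_i · u_j) / (u_j · u_j)) · u_j.

Step by step this gives:
  u_1 = (3, 0, -3, 1)
  u_2 = (10/19, -2, 28/19, 54/19)

Orthogonality check:
  u_2 · u_1 = 0 (should be 0)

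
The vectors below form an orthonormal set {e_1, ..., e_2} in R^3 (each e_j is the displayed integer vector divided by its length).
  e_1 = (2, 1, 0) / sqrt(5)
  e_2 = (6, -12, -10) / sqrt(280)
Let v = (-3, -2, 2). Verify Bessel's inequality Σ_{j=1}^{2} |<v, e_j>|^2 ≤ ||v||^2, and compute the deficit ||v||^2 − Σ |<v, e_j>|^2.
Σ |<v, e_j>|^2 = 27/2; ||v||^2 = 17; deficit = 7/2

Write each e_j = u_j / sqrt(<u_j, u_j>) where u_j is the displayed integer vector. Then <v, e_j> = <v, u_j> / sqrt(<u_j, u_j>), so |<v, e_j>|^2 = <v, u_j>^2 / <u_j, u_j>.
Coefficients: <v, e_1> = -8/sqrt(5), <v, e_2> = -14/sqrt(280).
Square and sum: Σ |<v, e_j>|^2 = 27/2.
Compute ||v||^2 = v·v = 17.
Deficit = 17 − 27/2 = 7/2 ≥ 0, confirming Bessel's inequality. (The deficit equals ||v − Σ <v,e_j> e_j||^2, the squared distance from v to span{e_j}.)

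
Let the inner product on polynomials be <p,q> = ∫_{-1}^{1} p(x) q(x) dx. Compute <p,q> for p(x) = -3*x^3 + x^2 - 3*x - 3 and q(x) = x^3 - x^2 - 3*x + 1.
<p,q> = 80/21

Expand the product: p(x)·q(x) = -3*x^6 + 4*x^5 + 5*x^4 - 6*x^3 + 13*x^2 + 6*x - 3.
∫_{-1}^{1} of each monomial x^k gives [2/(k+1) if k even, 0 if k odd]. Integrating term-by-term (or equivalently evaluating the antiderivative F(x) = -3*x^7/7 + 2*x^6/3 + x^5 - 3*x^4/2 + 13*x^3/3 + 3*x^2 - 3*x at the endpoints):
  F(1) − F(−1) = 57/14 − (11/42) = 80/21.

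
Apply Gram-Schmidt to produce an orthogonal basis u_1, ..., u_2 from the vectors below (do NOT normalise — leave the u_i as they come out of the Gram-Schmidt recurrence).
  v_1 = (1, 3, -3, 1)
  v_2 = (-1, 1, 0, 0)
Orthogonal basis:
  u_1 = (1, 3, -3, 1)
  u_2 = (-11/10, 7/10, 3/10, -1/10)

Apply the Gram-Schmidt recurrence
  u_1 = v_1
  u_i = v_i − Σ_{j<i} ((v_i · u_j) / (u_j · u_j)) · u_j.

Step by step this gives:
  u_1 = (1, 3, -3, 1)
  u_2 = (-11/10, 7/10, 3/10, -1/10)

Orthogonality check:
  u_2 · u_1 = 0 (should be 0)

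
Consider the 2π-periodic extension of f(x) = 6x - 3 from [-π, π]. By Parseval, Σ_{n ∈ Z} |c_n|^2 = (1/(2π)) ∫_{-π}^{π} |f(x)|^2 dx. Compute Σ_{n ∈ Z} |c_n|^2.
Σ |c_n|^2 = 12π^2 + 9

Expand and integrate term by term over [-π, π]:
  ∫ (6x)^2 dx = 36·(2π^3/3); ∫ 2·6·(-3)·x dx = 0 (odd integrand); ∫ (-3)^2 dx = 9·2π.
So (1/(2π)) ∫_{-π}^{π} (6x - 3)^2 dx = 36π^2/3 + 9 = 12π^2 + 9.
Parseval ⇒ Σ |c_n|^2 = 12π^2 + 9.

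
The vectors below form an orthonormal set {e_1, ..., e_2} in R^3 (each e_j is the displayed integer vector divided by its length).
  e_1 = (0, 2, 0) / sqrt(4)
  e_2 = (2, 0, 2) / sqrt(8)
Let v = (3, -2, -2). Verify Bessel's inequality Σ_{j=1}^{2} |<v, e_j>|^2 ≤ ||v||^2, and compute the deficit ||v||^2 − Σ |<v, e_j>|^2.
Σ |<v, e_j>|^2 = 9/2; ||v||^2 = 17; deficit = 25/2

Write each e_j = u_j / sqrt(<u_j, u_j>) where u_j is the displayed integer vector. Then <v, e_j> = <v, u_j> / sqrt(<u_j, u_j>), so |<v, e_j>|^2 = <v, u_j>^2 / <u_j, u_j>.
Coefficients: <v, e_1> = -4/sqrt(4), <v, e_2> = 2/sqrt(8).
Square and sum: Σ |<v, e_j>|^2 = 9/2.
Compute ||v||^2 = v·v = 17.
Deficit = 17 − 9/2 = 25/2 ≥ 0, confirming Bessel's inequality. (The deficit equals ||v − Σ <v,e_j> e_j||^2, the squared distance from v to span{e_j}.)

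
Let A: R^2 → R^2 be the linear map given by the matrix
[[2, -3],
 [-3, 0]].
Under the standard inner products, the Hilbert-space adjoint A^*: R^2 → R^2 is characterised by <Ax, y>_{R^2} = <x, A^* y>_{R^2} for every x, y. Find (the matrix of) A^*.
A^* = A^T =
[[2, -3],
 [-3, 0]]

For real matrices with standard dot products, the defining identity <Ax, y> = <x, A^* y> gives (Ax)^T y = x^T (A^*) y, i.e. x^T A^T y = x^T (A^*) y. Since this holds for all x, y, we must have A^* = A^T. Therefore
A^* =
[[2, -3],
 [-3, 0]].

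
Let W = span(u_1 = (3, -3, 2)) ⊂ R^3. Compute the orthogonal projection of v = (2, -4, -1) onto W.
proj_W(v) = (24/11, -24/11, 16/11)

Set up U = [u_1 | ... | u_1] ∈ R^(3×1). The projector onto W = col(U) is P = U (U^T U)^(-1) U^T.
Compute U^T U =
  [22],
and U^T v = (16).
Solve U^T U · c = U^T v for the coefficients: c = (8/11). The projection is proj_W(v) = U c.
Check: (v - proj_W(v)) · u_1 = 0  (should be 0).
Result: proj_W(v) = (24/11, -24/11, 16/11).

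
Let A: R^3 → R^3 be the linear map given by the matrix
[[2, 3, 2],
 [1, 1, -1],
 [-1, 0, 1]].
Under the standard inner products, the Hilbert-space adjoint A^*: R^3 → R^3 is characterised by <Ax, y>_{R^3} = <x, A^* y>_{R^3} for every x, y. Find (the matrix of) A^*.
A^* = A^T =
[[2, 1, -1],
 [3, 1, 0],
 [2, -1, 1]]

For real matrices with standard dot products, the defining identity <Ax, y> = <x, A^* y> gives (Ax)^T y = x^T (A^*) y, i.e. x^T A^T y = x^T (A^*) y. Since this holds for all x, y, we must have A^* = A^T. Therefore
A^* =
[[2, 1, -1],
 [3, 1, 0],
 [2, -1, 1]].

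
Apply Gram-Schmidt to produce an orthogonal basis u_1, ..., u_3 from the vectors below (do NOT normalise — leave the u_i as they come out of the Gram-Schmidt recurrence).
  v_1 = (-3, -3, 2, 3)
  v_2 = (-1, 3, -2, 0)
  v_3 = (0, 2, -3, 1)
Orthogonal basis:
  u_1 = (-3, -3, 2, 3)
  u_2 = (-61/31, 63/31, -42/31, 30/31)
  u_3 = (132/167, -98/167, -213/167, 176/167)

Apply the Gram-Schmidt recurrence
  u_1 = v_1
  u_i = v_i − Σ_{j<i} ((v_i · u_j) / (u_j · u_j)) · u_j.

Step by step this gives:
  u_1 = (-3, -3, 2, 3)
  u_2 = (-61/31, 63/31, -42/31, 30/31)
  u_3 = (132/167, -98/167, -213/167, 176/167)

Orthogonality check:
  u_2 · u_1 = 0 (should be 0)
  u_3 · u_1 = 0 (should be 0)
  u_3 · u_2 = 0 (should be 0)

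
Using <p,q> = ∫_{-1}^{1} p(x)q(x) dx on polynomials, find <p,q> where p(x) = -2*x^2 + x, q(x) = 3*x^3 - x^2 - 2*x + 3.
<p,q> = -10/3

Expand the product: p(x)·q(x) = -6*x^5 + 5*x^4 + 3*x^3 - 8*x^2 + 3*x.
∫_{-1}^{1} of each monomial x^k gives [2/(k+1) if k even, 0 if k odd]. Integrating term-by-term (or equivalently evaluating the antiderivative F(x) = -x^6 + x^5 + 3*x^4/4 - 8*x^3/3 + 3*x^2/2 at the endpoints):
  F(1) − F(−1) = -5/12 − (35/12) = -10/3.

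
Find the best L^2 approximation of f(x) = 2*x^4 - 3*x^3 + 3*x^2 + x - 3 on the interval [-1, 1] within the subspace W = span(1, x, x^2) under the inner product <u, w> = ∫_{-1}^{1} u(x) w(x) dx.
g(x) = 33*x^2/7 - 4*x/5 - 111/35

The best approximation g ∈ W is the orthogonal projection of f onto W. Writing g = a_0 + a_1 x + a_2 x^2, the coefficients solve the normal equations G · a = b where
  G_{ij} = <φ_i, φ_j> and b_i = <f, φ_i>, with φ_0 = 1, φ_1 = x, φ_2 = x^2.
G =
  [2, 0, 2/3]
  [0, 2/3, 0]
  [2/3, 0, 2/5],
b = (-16/5, -8/15, -8/35).
Solving gives a_0 = -111/35, a_1 = -4/5, a_2 = 33/7, so
  g(x) = 33*x^2/7 - 4*x/5 - 111/35.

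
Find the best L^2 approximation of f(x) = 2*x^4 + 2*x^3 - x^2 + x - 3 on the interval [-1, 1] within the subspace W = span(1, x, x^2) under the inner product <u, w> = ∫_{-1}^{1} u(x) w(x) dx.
g(x) = 5*x^2/7 + 11*x/5 - 111/35

The best approximation g ∈ W is the orthogonal projection of f onto W. Writing g = a_0 + a_1 x + a_2 x^2, the coefficients solve the normal equations G · a = b where
  G_{ij} = <φ_i, φ_j> and b_i = <f, φ_i>, with φ_0 = 1, φ_1 = x, φ_2 = x^2.
G =
  [2, 0, 2/3]
  [0, 2/3, 0]
  [2/3, 0, 2/5],
b = (-88/15, 22/15, -64/35).
Solving gives a_0 = -111/35, a_1 = 11/5, a_2 = 5/7, so
  g(x) = 5*x^2/7 + 11*x/5 - 111/35.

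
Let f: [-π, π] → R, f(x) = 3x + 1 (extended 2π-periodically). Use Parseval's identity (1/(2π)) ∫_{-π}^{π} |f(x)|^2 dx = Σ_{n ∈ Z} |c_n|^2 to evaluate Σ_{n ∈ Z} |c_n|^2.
Σ |c_n|^2 = 3π^2 + 1

Expand and integrate term by term over [-π, π]:
  ∫ (3x)^2 dx = 9·(2π^3/3); ∫ 2·3·(1)·x dx = 0 (odd integrand); ∫ 1^2 dx = 1·2π.
So (1/(2π)) ∫_{-π}^{π} (3x + 1)^2 dx = 9π^2/3 + 1 = 3π^2 + 1.
Parseval ⇒ Σ |c_n|^2 = 3π^2 + 1.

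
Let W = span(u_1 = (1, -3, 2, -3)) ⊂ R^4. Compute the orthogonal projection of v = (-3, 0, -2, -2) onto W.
proj_W(v) = (-1/23, 3/23, -2/23, 3/23)

Set up U = [u_1 | ... | u_1] ∈ R^(4×1). The projector onto W = col(U) is P = U (U^T U)^(-1) U^T.
Compute U^T U =
  [23],
and U^T v = (-1).
Solve U^T U · c = U^T v for the coefficients: c = (-1/23). The projection is proj_W(v) = U c.
Check: (v - proj_W(v)) · u_1 = 0  (should be 0).
Result: proj_W(v) = (-1/23, 3/23, -2/23, 3/23).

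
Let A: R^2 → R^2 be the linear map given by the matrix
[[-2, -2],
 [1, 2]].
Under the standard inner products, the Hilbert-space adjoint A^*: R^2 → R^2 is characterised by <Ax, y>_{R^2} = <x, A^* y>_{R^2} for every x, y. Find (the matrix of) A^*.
A^* = A^T =
[[-2, 1],
 [-2, 2]]

For real matrices with standard dot products, the defining identity <Ax, y> = <x, A^* y> gives (Ax)^T y = x^T (A^*) y, i.e. x^T A^T y = x^T (A^*) y. Since this holds for all x, y, we must have A^* = A^T. Therefore
A^* =
[[-2, 1],
 [-2, 2]].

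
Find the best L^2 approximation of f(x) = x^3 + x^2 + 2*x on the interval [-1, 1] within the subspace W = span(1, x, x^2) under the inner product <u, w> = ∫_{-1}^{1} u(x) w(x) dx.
g(x) = x^2 + 13*x/5

The best approximation g ∈ W is the orthogonal projection of f onto W. Writing g = a_0 + a_1 x + a_2 x^2, the coefficients solve the normal equations G · a = b where
  G_{ij} = <φ_i, φ_j> and b_i = <f, φ_i>, with φ_0 = 1, φ_1 = x, φ_2 = x^2.
G =
  [2, 0, 2/3]
  [0, 2/3, 0]
  [2/3, 0, 2/5],
b = (2/3, 26/15, 2/5).
Solving gives a_0 = 0, a_1 = 13/5, a_2 = 1, so
  g(x) = x^2 + 13*x/5.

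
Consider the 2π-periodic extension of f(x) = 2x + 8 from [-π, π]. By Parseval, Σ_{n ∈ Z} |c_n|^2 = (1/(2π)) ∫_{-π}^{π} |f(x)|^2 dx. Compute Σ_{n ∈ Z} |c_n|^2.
Σ |c_n|^2 = 4π^2/3 + 64

Expand and integrate term by term over [-π, π]:
  ∫ (2x)^2 dx = 4·(2π^3/3); ∫ 2·2·(8)·x dx = 0 (odd integrand); ∫ 8^2 dx = 64·2π.
So (1/(2π)) ∫_{-π}^{π} (2x + 8)^2 dx = 4π^2/3 + 64 = 4π^2/3 + 64.
Parseval ⇒ Σ |c_n|^2 = 4π^2/3 + 64.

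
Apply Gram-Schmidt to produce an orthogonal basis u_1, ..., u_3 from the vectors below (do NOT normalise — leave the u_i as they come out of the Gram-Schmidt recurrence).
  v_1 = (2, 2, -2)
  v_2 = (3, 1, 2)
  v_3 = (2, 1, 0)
Orthogonal basis:
  u_1 = (2, 2, -2)
  u_2 = (7/3, 1/3, 8/3)
  u_3 = (3/38, -5/38, -1/19)

Apply the Gram-Schmidt recurrence
  u_1 = v_1
  u_i = v_i − Σ_{j<i} ((v_i · u_j) / (u_j · u_j)) · u_j.

Step by step this gives:
  u_1 = (2, 2, -2)
  u_2 = (7/3, 1/3, 8/3)
  u_3 = (3/38, -5/38, -1/19)

Orthogonality check:
  u_2 · u_1 = 0 (should be 0)
  u_3 · u_1 = 0 (should be 0)
  u_3 · u_2 = 0 (should be 0)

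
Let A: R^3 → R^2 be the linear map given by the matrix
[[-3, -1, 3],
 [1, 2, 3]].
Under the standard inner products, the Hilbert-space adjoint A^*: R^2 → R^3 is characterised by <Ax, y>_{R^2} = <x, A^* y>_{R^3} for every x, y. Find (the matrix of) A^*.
A^* = A^T =
[[-3, 1],
 [-1, 2],
 [3, 3]]

For real matrices with standard dot products, the defining identity <Ax, y> = <x, A^* y> gives (Ax)^T y = x^T (A^*) y, i.e. x^T A^T y = x^T (A^*) y. Since this holds for all x, y, we must have A^* = A^T. Therefore
A^* =
[[-3, 1],
 [-1, 2],
 [3, 3]].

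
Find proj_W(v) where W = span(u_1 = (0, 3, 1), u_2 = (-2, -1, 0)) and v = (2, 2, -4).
proj_W(v) = (108/41, 30/41, -8/41)

Set up U = [u_1 | ... | u_2] ∈ R^(3×2). The projector onto W = col(U) is P = U (U^T U)^(-1) U^T.
Compute U^T U =
  [10, -3]
  [-3, 5],
and U^T v = (2, -6).
Solve U^T U · c = U^T v for the coefficients: c = (-8/41, -54/41). The projection is proj_W(v) = U c.
Check: (v - proj_W(v)) · u_1 = 0  (should be 0).
Check: (v - proj_W(v)) · u_2 = 0  (should be 0).
Result: proj_W(v) = (108/41, 30/41, -8/41).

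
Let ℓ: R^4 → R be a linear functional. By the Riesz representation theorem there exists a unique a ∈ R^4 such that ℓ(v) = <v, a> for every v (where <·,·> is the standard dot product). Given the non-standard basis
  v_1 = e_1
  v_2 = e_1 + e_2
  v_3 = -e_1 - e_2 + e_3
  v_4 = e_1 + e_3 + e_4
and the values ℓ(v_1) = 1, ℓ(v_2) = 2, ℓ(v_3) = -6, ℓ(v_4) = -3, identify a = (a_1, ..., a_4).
a = (1, 1, -4, 0)

Write a = (a_1, ..., a_4) in the standard basis. For each basis vector v_i, ℓ(v_i) = <v_i, a> is a linear equation in the a_j's. Collect the n equations into a matrix system V a = ℓ, where row i of V is v_i (expressed in the standard basis). Since V is invertible (lower-triangular with 1s on the diagonal, up to permutation), solve by back-substitution:
  V =
[[1, 0, 0, 0],
 [1, 1, 0, 0],
 [-1, -1, 1, 0],
 [1, 0, 1, 1]]
  V a = (1, 2, -6, -3)
Solving gives a = (1, 1, -4, 0).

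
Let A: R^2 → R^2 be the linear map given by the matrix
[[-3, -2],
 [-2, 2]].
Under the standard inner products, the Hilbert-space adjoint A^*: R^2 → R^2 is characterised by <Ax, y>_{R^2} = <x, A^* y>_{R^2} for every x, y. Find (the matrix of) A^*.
A^* = A^T =
[[-3, -2],
 [-2, 2]]

For real matrices with standard dot products, the defining identity <Ax, y> = <x, A^* y> gives (Ax)^T y = x^T (A^*) y, i.e. x^T A^T y = x^T (A^*) y. Since this holds for all x, y, we must have A^* = A^T. Therefore
A^* =
[[-3, -2],
 [-2, 2]].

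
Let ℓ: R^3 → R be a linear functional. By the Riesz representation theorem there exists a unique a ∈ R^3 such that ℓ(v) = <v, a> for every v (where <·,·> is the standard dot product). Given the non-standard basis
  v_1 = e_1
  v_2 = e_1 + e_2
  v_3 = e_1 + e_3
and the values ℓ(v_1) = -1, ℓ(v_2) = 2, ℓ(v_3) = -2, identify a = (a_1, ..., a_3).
a = (-1, 3, -1)

Write a = (a_1, ..., a_3) in the standard basis. For each basis vector v_i, ℓ(v_i) = <v_i, a> is a linear equation in the a_j's. Collect the n equations into a matrix system V a = ℓ, where row i of V is v_i (expressed in the standard basis). Since V is invertible (lower-triangular with 1s on the diagonal, up to permutation), solve by back-substitution:
  V =
[[1, 0, 0],
 [1, 1, 0],
 [1, 0, 1]]
  V a = (-1, 2, -2)
Solving gives a = (-1, 3, -1).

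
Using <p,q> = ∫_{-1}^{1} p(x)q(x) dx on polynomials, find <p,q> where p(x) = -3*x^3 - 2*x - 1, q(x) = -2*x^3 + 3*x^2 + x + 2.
<p,q> = -548/105

Expand the product: p(x)·q(x) = 6*x^6 - 9*x^5 + x^4 - 10*x^3 - 5*x^2 - 5*x - 2.
∫_{-1}^{1} of each monomial x^k gives [2/(k+1) if k even, 0 if k odd]. Integrating term-by-term (or equivalently evaluating the antiderivative F(x) = 6*x^7/7 - 3*x^6/2 + x^5/5 - 5*x^4/2 - 5*x^3/3 - 5*x^2/2 - 2*x at the endpoints):
  F(1) − F(−1) = -1913/210 − (-817/210) = -548/105.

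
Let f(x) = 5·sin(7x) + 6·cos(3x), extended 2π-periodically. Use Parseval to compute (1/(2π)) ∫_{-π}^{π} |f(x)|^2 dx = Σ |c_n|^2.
Σ |c_n|^2 = 61/2

Expand |f|^2 and use orthogonality of {sin(nx), cos(mx)} on [-π, π]:
  ∫_{-π}^{π} sin(nx)^2 dx = π, ∫ cos(mx)^2 dx = π, and cross terms integrate to 0.
So ∫_{-π}^{π} f(x)^2 dx = 5^2 · π + 6^2 · π = (25 + 36)π.
Divide by 2π: (25 + 36)/2 = 61/2.
By Parseval, this equals Σ |c_n|^2.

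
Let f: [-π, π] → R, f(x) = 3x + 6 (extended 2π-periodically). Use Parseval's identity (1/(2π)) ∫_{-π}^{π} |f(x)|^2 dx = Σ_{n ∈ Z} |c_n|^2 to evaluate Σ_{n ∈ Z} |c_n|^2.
Σ |c_n|^2 = 3π^2 + 36

Expand and integrate term by term over [-π, π]:
  ∫ (3x)^2 dx = 9·(2π^3/3); ∫ 2·3·(6)·x dx = 0 (odd integrand); ∫ 6^2 dx = 36·2π.
So (1/(2π)) ∫_{-π}^{π} (3x + 6)^2 dx = 9π^2/3 + 36 = 3π^2 + 36.
Parseval ⇒ Σ |c_n|^2 = 3π^2 + 36.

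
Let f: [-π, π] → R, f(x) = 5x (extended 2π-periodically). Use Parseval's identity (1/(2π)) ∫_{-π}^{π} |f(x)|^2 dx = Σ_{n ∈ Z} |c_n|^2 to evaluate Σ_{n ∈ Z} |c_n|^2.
Σ |c_n|^2 = 25π^2/3

Expand and integrate term by term over [-π, π]:
  ∫ (5x)^2 dx = 25·(2π^3/3); ∫ 2·5·(0)·x dx = 0 (odd integrand); ∫ 0^2 dx = 0·2π.
So (1/(2π)) ∫_{-π}^{π} (5x)^2 dx = 25π^2/3 + 0 = 25π^2/3.
Parseval ⇒ Σ |c_n|^2 = 25π^2/3.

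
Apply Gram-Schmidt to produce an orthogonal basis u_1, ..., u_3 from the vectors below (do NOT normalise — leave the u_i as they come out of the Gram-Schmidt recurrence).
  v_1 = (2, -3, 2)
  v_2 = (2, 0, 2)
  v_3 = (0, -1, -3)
Orthogonal basis:
  u_1 = (2, -3, 2)
  u_2 = (18/17, 24/17, 18/17)
  u_3 = (3/2, 0, -3/2)

Apply the Gram-Schmidt recurrence
  u_1 = v_1
  u_i = v_i − Σ_{j<i} ((v_i · u_j) / (u_j · u_j)) · u_j.

Step by step this gives:
  u_1 = (2, -3, 2)
  u_2 = (18/17, 24/17, 18/17)
  u_3 = (3/2, 0, -3/2)

Orthogonality check:
  u_2 · u_1 = 0 (should be 0)
  u_3 · u_1 = 0 (should be 0)
  u_3 · u_2 = 0 (should be 0)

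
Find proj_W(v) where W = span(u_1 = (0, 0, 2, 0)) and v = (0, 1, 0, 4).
proj_W(v) = (0, 0, 0, 0)

Set up U = [u_1 | ... | u_1] ∈ R^(4×1). The projector onto W = col(U) is P = U (U^T U)^(-1) U^T.
Compute U^T U =
  [4],
and U^T v = (0).
Solve U^T U · c = U^T v for the coefficients: c = (0). The projection is proj_W(v) = U c.
Check: (v - proj_W(v)) · u_1 = 0  (should be 0).
Result: proj_W(v) = (0, 0, 0, 0).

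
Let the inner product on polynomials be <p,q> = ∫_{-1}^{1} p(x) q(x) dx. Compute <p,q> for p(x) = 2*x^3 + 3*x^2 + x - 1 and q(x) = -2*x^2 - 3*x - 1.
<p,q> = -82/15

Expand the product: p(x)·q(x) = -4*x^5 - 12*x^4 - 13*x^3 - 4*x^2 + 2*x + 1.
∫_{-1}^{1} of each monomial x^k gives [2/(k+1) if k even, 0 if k odd]. Integrating term-by-term (or equivalently evaluating the antiderivative F(x) = -2*x^6/3 - 12*x^5/5 - 13*x^4/4 - 4*x^3/3 + x^2 + x at the endpoints):
  F(1) − F(−1) = -113/20 − (-11/60) = -82/15.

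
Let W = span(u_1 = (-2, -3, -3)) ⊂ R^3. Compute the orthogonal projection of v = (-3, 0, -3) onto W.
proj_W(v) = (-15/11, -45/22, -45/22)

Set up U = [u_1 | ... | u_1] ∈ R^(3×1). The projector onto W = col(U) is P = U (U^T U)^(-1) U^T.
Compute U^T U =
  [22],
and U^T v = (15).
Solve U^T U · c = U^T v for the coefficients: c = (15/22). The projection is proj_W(v) = U c.
Check: (v - proj_W(v)) · u_1 = 0  (should be 0).
Result: proj_W(v) = (-15/11, -45/22, -45/22).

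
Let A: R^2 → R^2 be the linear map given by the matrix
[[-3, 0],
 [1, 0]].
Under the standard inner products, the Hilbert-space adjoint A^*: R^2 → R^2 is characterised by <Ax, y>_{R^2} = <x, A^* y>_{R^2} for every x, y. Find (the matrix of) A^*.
A^* = A^T =
[[-3, 1],
 [0, 0]]

For real matrices with standard dot products, the defining identity <Ax, y> = <x, A^* y> gives (Ax)^T y = x^T (A^*) y, i.e. x^T A^T y = x^T (A^*) y. Since this holds for all x, y, we must have A^* = A^T. Therefore
A^* =
[[-3, 1],
 [0, 0]].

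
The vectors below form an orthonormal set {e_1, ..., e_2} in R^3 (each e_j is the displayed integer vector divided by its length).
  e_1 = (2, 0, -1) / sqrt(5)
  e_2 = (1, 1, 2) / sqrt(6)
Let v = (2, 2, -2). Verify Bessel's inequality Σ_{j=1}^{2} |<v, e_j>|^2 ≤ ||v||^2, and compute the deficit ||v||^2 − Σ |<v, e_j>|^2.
Σ |<v, e_j>|^2 = 36/5; ||v||^2 = 12; deficit = 24/5

Write each e_j = u_j / sqrt(<u_j, u_j>) where u_j is the displayed integer vector. Then <v, e_j> = <v, u_j> / sqrt(<u_j, u_j>), so |<v, e_j>|^2 = <v, u_j>^2 / <u_j, u_j>.
Coefficients: <v, e_1> = 6/sqrt(5), <v, e_2> = 0/sqrt(6).
Square and sum: Σ |<v, e_j>|^2 = 36/5.
Compute ||v||^2 = v·v = 12.
Deficit = 12 − 36/5 = 24/5 ≥ 0, confirming Bessel's inequality. (The deficit equals ||v − Σ <v,e_j> e_j||^2, the squared distance from v to span{e_j}.)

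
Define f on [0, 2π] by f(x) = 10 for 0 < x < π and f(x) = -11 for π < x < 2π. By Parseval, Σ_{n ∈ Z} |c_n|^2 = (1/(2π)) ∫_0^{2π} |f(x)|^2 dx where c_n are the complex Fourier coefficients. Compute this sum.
Σ |c_n|^2 = 221/2

Parseval equates the L^2 energy of f (normalised by 1/(2π)) with the ℓ^2 sum of its Fourier coefficients: (1/(2π)) ∫_0^{2π} |f|^2 = Σ |c_n|^2.
Compute the left side: (1/(2π)) [∫_0^π 10^2 dx + ∫_π^{2π} (-11)^2 dx] = (1/(2π)) · (100π + 121π) = (100 + 121)/2 = 221/2.
So Σ_{n ∈ Z} |c_n|^2 = 221/2.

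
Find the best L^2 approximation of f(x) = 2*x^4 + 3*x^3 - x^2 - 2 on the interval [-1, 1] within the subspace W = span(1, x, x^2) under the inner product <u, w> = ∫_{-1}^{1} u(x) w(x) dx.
g(x) = 5*x^2/7 + 9*x/5 - 76/35

The best approximation g ∈ W is the orthogonal projection of f onto W. Writing g = a_0 + a_1 x + a_2 x^2, the coefficients solve the normal equations G · a = b where
  G_{ij} = <φ_i, φ_j> and b_i = <f, φ_i>, with φ_0 = 1, φ_1 = x, φ_2 = x^2.
G =
  [2, 0, 2/3]
  [0, 2/3, 0]
  [2/3, 0, 2/5],
b = (-58/15, 6/5, -122/105).
Solving gives a_0 = -76/35, a_1 = 9/5, a_2 = 5/7, so
  g(x) = 5*x^2/7 + 9*x/5 - 76/35.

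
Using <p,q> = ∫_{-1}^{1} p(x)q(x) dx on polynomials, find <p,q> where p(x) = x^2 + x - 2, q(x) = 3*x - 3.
<p,q> = 12

Expand the product: p(x)·q(x) = 3*x^3 - 9*x + 6.
∫_{-1}^{1} of each monomial x^k gives [2/(k+1) if k even, 0 if k odd]. Integrating term-by-term (or equivalently evaluating the antiderivative F(x) = 3*x^4/4 - 9*x^2/2 + 6*x at the endpoints):
  F(1) − F(−1) = 9/4 − (-39/4) = 12.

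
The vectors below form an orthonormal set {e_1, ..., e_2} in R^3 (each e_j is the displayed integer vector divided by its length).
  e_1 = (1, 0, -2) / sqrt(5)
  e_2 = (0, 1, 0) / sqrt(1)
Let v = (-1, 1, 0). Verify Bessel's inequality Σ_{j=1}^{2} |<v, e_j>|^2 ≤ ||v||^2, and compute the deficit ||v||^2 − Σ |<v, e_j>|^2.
Σ |<v, e_j>|^2 = 6/5; ||v||^2 = 2; deficit = 4/5

Write each e_j = u_j / sqrt(<u_j, u_j>) where u_j is the displayed integer vector. Then <v, e_j> = <v, u_j> / sqrt(<u_j, u_j>), so |<v, e_j>|^2 = <v, u_j>^2 / <u_j, u_j>.
Coefficients: <v, e_1> = -1/sqrt(5), <v, e_2> = 1/sqrt(1).
Square and sum: Σ |<v, e_j>|^2 = 6/5.
Compute ||v||^2 = v·v = 2.
Deficit = 2 − 6/5 = 4/5 ≥ 0, confirming Bessel's inequality. (The deficit equals ||v − Σ <v,e_j> e_j||^2, the squared distance from v to span{e_j}.)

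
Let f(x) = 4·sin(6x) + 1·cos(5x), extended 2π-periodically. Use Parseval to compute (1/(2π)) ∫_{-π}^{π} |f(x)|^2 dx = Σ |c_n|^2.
Σ |c_n|^2 = 17/2

Expand |f|^2 and use orthogonality of {sin(nx), cos(mx)} on [-π, π]:
  ∫_{-π}^{π} sin(nx)^2 dx = π, ∫ cos(mx)^2 dx = π, and cross terms integrate to 0.
So ∫_{-π}^{π} f(x)^2 dx = 4^2 · π + 1^2 · π = (16 + 1)π.
Divide by 2π: (16 + 1)/2 = 17/2.
By Parseval, this equals Σ |c_n|^2.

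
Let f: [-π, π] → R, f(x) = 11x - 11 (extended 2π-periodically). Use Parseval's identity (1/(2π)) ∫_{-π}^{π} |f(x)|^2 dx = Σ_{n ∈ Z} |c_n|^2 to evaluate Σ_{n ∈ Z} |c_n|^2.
Σ |c_n|^2 = 121π^2/3 + 121

Expand and integrate term by term over [-π, π]:
  ∫ (11x)^2 dx = 121·(2π^3/3); ∫ 2·11·(-11)·x dx = 0 (odd integrand); ∫ (-11)^2 dx = 121·2π.
So (1/(2π)) ∫_{-π}^{π} (11x - 11)^2 dx = 121π^2/3 + 121 = 121π^2/3 + 121.
Parseval ⇒ Σ |c_n|^2 = 121π^2/3 + 121.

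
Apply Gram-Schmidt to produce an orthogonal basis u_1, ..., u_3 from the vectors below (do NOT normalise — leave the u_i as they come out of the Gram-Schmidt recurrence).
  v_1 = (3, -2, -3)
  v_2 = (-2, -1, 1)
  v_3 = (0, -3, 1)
Orthogonal basis:
  u_1 = (3, -2, -3)
  u_2 = (-23/22, -18/11, 1/22)
  u_3 = (80/83, -48/83, 112/83)

Apply the Gram-Schmidt recurrence
  u_1 = v_1
  u_i = v_i − Σ_{j<i} ((v_i · u_j) / (u_j · u_j)) · u_j.

Step by step this gives:
  u_1 = (3, -2, -3)
  u_2 = (-23/22, -18/11, 1/22)
  u_3 = (80/83, -48/83, 112/83)

Orthogonality check:
  u_2 · u_1 = 0 (should be 0)
  u_3 · u_1 = 0 (should be 0)
  u_3 · u_2 = 0 (should be 0)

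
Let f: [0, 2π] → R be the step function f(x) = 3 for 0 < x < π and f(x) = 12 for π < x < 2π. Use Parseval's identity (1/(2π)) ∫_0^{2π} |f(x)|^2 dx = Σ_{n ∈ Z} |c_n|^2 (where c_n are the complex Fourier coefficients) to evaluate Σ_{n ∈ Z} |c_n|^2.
Σ |c_n|^2 = 153/2

Parseval equates the L^2 energy of f (normalised by 1/(2π)) with the ℓ^2 sum of its Fourier coefficients: (1/(2π)) ∫_0^{2π} |f|^2 = Σ |c_n|^2.
Compute the left side: (1/(2π)) [∫_0^π 3^2 dx + ∫_π^{2π} 12^2 dx] = (1/(2π)) · (9π + 144π) = (9 + 144)/2 = 153/2.
So Σ_{n ∈ Z} |c_n|^2 = 153/2.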